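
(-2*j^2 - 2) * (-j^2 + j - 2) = 2*j^4 - 2*j^3 + 6*j^2 - 2*j + 4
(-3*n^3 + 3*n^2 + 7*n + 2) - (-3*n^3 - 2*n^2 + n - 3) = 5*n^2 + 6*n + 5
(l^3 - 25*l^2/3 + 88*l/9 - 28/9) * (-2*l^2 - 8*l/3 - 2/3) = -2*l^5 + 14*l^4 + 2*l^3 - 386*l^2/27 + 16*l/9 + 56/27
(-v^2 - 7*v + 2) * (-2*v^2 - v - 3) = 2*v^4 + 15*v^3 + 6*v^2 + 19*v - 6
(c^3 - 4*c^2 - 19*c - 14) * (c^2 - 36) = c^5 - 4*c^4 - 55*c^3 + 130*c^2 + 684*c + 504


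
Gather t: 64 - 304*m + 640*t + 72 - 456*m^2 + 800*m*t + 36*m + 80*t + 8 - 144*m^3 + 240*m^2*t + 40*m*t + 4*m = -144*m^3 - 456*m^2 - 264*m + t*(240*m^2 + 840*m + 720) + 144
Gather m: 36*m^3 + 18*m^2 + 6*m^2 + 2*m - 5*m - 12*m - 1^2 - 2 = 36*m^3 + 24*m^2 - 15*m - 3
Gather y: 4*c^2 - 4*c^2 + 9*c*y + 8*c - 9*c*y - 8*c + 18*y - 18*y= 0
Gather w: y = y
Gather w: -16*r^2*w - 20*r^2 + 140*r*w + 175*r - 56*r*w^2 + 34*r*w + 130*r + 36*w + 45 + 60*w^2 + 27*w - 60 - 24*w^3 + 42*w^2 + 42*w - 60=-20*r^2 + 305*r - 24*w^3 + w^2*(102 - 56*r) + w*(-16*r^2 + 174*r + 105) - 75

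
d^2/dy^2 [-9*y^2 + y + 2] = -18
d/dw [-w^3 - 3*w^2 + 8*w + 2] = -3*w^2 - 6*w + 8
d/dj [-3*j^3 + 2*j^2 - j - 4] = -9*j^2 + 4*j - 1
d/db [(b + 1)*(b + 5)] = 2*b + 6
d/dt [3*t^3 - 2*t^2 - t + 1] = 9*t^2 - 4*t - 1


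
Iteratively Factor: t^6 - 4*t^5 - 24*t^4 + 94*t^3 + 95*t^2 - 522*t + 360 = (t - 5)*(t^5 + t^4 - 19*t^3 - t^2 + 90*t - 72) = (t - 5)*(t + 4)*(t^4 - 3*t^3 - 7*t^2 + 27*t - 18) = (t - 5)*(t - 1)*(t + 4)*(t^3 - 2*t^2 - 9*t + 18) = (t - 5)*(t - 1)*(t + 3)*(t + 4)*(t^2 - 5*t + 6) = (t - 5)*(t - 2)*(t - 1)*(t + 3)*(t + 4)*(t - 3)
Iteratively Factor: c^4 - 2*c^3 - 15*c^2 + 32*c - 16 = (c - 4)*(c^3 + 2*c^2 - 7*c + 4) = (c - 4)*(c - 1)*(c^2 + 3*c - 4) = (c - 4)*(c - 1)^2*(c + 4)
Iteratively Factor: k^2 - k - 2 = (k + 1)*(k - 2)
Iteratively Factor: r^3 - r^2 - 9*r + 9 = (r - 3)*(r^2 + 2*r - 3) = (r - 3)*(r - 1)*(r + 3)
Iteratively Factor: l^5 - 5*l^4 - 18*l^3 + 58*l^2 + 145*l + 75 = (l + 3)*(l^4 - 8*l^3 + 6*l^2 + 40*l + 25) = (l + 1)*(l + 3)*(l^3 - 9*l^2 + 15*l + 25) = (l + 1)^2*(l + 3)*(l^2 - 10*l + 25) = (l - 5)*(l + 1)^2*(l + 3)*(l - 5)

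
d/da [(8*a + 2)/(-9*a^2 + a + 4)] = 6*(12*a^2 + 6*a + 5)/(81*a^4 - 18*a^3 - 71*a^2 + 8*a + 16)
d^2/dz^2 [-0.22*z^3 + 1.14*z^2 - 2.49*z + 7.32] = 2.28 - 1.32*z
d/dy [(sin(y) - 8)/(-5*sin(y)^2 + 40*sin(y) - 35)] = (sin(y)^2 - 16*sin(y) + 57)*cos(y)/(5*(sin(y)^2 - 8*sin(y) + 7)^2)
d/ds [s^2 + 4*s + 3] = 2*s + 4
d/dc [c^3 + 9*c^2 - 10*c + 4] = 3*c^2 + 18*c - 10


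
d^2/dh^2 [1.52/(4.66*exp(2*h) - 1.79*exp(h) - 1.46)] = ((2.7208 - 28.3328*exp(h))*(-4.66*exp(2*h) + 1.79*exp(h) + 1.46) - 1.52*(9.32*exp(h) - 1.79)*(18.64*exp(h) - 3.58)*exp(h))*exp(h)/(-4.66*exp(2*h) + 1.79*exp(h) + 1.46)^3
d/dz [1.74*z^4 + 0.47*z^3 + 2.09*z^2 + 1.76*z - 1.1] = 6.96*z^3 + 1.41*z^2 + 4.18*z + 1.76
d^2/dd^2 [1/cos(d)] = (sin(d)^2 + 1)/cos(d)^3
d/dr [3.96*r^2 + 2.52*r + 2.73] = 7.92*r + 2.52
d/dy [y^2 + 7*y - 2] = 2*y + 7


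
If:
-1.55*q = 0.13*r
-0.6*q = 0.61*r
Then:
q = 0.00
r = 0.00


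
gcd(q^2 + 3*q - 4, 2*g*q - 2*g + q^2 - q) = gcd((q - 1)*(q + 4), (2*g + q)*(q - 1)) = q - 1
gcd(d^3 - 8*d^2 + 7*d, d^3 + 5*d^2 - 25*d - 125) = 1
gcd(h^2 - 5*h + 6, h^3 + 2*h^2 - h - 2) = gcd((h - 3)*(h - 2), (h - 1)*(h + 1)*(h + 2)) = 1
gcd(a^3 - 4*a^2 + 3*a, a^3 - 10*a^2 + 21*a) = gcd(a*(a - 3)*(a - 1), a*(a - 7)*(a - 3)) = a^2 - 3*a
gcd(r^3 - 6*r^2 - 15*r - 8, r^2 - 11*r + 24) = r - 8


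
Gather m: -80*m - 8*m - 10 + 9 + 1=-88*m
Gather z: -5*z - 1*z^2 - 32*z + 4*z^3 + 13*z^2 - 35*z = 4*z^3 + 12*z^2 - 72*z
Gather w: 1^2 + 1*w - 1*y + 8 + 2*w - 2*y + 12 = 3*w - 3*y + 21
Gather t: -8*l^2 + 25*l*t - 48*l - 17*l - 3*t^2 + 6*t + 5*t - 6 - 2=-8*l^2 - 65*l - 3*t^2 + t*(25*l + 11) - 8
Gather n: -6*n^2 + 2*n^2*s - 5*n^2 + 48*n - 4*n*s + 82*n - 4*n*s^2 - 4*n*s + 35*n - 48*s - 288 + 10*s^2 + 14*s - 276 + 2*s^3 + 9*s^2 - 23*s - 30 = n^2*(2*s - 11) + n*(-4*s^2 - 8*s + 165) + 2*s^3 + 19*s^2 - 57*s - 594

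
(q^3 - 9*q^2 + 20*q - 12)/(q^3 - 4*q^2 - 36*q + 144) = (q^2 - 3*q + 2)/(q^2 + 2*q - 24)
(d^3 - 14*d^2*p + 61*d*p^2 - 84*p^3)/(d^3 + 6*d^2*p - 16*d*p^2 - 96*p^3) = (d^2 - 10*d*p + 21*p^2)/(d^2 + 10*d*p + 24*p^2)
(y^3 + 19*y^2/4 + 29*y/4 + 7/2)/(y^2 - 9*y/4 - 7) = (y^2 + 3*y + 2)/(y - 4)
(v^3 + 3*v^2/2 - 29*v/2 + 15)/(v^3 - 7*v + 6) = (2*v^2 + 7*v - 15)/(2*(v^2 + 2*v - 3))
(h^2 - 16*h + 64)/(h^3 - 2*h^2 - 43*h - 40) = (h - 8)/(h^2 + 6*h + 5)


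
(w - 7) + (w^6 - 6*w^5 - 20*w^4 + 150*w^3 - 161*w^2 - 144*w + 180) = w^6 - 6*w^5 - 20*w^4 + 150*w^3 - 161*w^2 - 143*w + 173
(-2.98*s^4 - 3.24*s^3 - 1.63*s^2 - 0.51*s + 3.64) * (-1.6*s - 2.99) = 4.768*s^5 + 14.0942*s^4 + 12.2956*s^3 + 5.6897*s^2 - 4.2991*s - 10.8836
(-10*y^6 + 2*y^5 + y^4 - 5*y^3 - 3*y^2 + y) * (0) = 0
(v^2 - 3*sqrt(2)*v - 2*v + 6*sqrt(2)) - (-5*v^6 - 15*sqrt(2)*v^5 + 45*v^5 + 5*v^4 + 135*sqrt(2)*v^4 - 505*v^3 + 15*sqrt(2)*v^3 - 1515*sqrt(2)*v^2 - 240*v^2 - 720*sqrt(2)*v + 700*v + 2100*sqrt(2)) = 5*v^6 - 45*v^5 + 15*sqrt(2)*v^5 - 135*sqrt(2)*v^4 - 5*v^4 - 15*sqrt(2)*v^3 + 505*v^3 + 241*v^2 + 1515*sqrt(2)*v^2 - 702*v + 717*sqrt(2)*v - 2094*sqrt(2)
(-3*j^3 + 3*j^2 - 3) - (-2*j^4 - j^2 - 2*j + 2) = 2*j^4 - 3*j^3 + 4*j^2 + 2*j - 5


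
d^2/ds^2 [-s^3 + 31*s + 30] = -6*s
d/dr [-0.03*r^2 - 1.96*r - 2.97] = -0.06*r - 1.96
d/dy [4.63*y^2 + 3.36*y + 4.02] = 9.26*y + 3.36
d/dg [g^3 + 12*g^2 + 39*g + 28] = 3*g^2 + 24*g + 39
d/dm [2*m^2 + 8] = 4*m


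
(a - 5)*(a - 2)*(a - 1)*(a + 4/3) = a^4 - 20*a^3/3 + 19*a^2/3 + 38*a/3 - 40/3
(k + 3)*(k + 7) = k^2 + 10*k + 21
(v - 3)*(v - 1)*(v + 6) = v^3 + 2*v^2 - 21*v + 18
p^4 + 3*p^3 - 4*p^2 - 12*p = p*(p - 2)*(p + 2)*(p + 3)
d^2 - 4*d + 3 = (d - 3)*(d - 1)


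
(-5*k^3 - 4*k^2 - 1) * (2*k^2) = -10*k^5 - 8*k^4 - 2*k^2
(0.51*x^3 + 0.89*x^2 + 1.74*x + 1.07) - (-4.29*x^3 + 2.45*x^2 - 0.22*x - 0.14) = 4.8*x^3 - 1.56*x^2 + 1.96*x + 1.21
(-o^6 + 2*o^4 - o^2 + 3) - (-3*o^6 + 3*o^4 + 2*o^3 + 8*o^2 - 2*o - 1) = 2*o^6 - o^4 - 2*o^3 - 9*o^2 + 2*o + 4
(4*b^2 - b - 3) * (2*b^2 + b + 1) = 8*b^4 + 2*b^3 - 3*b^2 - 4*b - 3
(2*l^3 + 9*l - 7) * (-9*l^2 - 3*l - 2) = -18*l^5 - 6*l^4 - 85*l^3 + 36*l^2 + 3*l + 14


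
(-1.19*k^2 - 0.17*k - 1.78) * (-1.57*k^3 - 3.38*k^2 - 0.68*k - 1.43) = 1.8683*k^5 + 4.2891*k^4 + 4.1784*k^3 + 7.8337*k^2 + 1.4535*k + 2.5454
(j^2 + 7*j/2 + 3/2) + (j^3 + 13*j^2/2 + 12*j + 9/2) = j^3 + 15*j^2/2 + 31*j/2 + 6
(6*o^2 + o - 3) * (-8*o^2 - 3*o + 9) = -48*o^4 - 26*o^3 + 75*o^2 + 18*o - 27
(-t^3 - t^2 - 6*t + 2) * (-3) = 3*t^3 + 3*t^2 + 18*t - 6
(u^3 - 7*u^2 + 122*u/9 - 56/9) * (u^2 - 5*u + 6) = u^5 - 12*u^4 + 491*u^3/9 - 116*u^2 + 1012*u/9 - 112/3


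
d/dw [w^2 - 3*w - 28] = 2*w - 3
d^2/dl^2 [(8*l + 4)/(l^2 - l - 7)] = 8*((1 - 6*l)*(-l^2 + l + 7) - (2*l - 1)^2*(2*l + 1))/(-l^2 + l + 7)^3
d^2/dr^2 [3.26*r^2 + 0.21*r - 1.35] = 6.52000000000000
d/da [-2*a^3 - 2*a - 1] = -6*a^2 - 2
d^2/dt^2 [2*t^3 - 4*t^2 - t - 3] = 12*t - 8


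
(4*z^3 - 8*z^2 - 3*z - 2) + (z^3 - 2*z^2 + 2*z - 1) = 5*z^3 - 10*z^2 - z - 3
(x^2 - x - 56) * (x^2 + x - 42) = x^4 - 99*x^2 - 14*x + 2352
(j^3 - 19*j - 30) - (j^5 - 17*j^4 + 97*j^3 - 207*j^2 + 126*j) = -j^5 + 17*j^4 - 96*j^3 + 207*j^2 - 145*j - 30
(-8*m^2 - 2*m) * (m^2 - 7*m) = -8*m^4 + 54*m^3 + 14*m^2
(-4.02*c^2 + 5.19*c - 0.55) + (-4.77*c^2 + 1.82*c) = -8.79*c^2 + 7.01*c - 0.55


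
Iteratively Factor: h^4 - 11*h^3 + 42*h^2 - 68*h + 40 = (h - 2)*(h^3 - 9*h^2 + 24*h - 20) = (h - 5)*(h - 2)*(h^2 - 4*h + 4) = (h - 5)*(h - 2)^2*(h - 2)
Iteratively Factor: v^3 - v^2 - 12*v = (v)*(v^2 - v - 12) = v*(v - 4)*(v + 3)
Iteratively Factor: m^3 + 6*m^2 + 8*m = (m)*(m^2 + 6*m + 8) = m*(m + 2)*(m + 4)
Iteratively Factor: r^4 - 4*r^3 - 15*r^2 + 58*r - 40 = (r - 2)*(r^3 - 2*r^2 - 19*r + 20) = (r - 2)*(r - 1)*(r^2 - r - 20) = (r - 5)*(r - 2)*(r - 1)*(r + 4)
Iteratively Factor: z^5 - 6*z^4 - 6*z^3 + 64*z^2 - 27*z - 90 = (z - 2)*(z^4 - 4*z^3 - 14*z^2 + 36*z + 45) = (z - 5)*(z - 2)*(z^3 + z^2 - 9*z - 9) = (z - 5)*(z - 2)*(z + 1)*(z^2 - 9) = (z - 5)*(z - 2)*(z + 1)*(z + 3)*(z - 3)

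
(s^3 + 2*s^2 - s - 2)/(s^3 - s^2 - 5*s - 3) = (s^2 + s - 2)/(s^2 - 2*s - 3)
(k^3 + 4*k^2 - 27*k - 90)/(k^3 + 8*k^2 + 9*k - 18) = (k - 5)/(k - 1)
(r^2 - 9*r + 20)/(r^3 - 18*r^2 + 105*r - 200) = (r - 4)/(r^2 - 13*r + 40)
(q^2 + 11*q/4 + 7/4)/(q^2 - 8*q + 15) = (4*q^2 + 11*q + 7)/(4*(q^2 - 8*q + 15))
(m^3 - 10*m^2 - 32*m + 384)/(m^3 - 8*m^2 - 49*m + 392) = (m^2 - 2*m - 48)/(m^2 - 49)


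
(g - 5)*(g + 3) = g^2 - 2*g - 15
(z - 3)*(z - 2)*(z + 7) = z^3 + 2*z^2 - 29*z + 42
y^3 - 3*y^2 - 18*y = y*(y - 6)*(y + 3)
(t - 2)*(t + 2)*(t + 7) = t^3 + 7*t^2 - 4*t - 28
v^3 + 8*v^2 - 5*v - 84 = (v - 3)*(v + 4)*(v + 7)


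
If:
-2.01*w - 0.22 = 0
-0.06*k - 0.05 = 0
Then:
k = -0.83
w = -0.11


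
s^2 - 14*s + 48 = (s - 8)*(s - 6)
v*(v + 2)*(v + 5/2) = v^3 + 9*v^2/2 + 5*v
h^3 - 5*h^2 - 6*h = h*(h - 6)*(h + 1)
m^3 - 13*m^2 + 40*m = m*(m - 8)*(m - 5)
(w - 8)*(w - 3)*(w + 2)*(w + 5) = w^4 - 4*w^3 - 43*w^2 + 58*w + 240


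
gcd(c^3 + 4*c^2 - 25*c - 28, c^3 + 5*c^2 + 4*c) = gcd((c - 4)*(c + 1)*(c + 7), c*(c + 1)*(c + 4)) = c + 1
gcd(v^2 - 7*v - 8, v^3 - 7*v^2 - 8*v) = v^2 - 7*v - 8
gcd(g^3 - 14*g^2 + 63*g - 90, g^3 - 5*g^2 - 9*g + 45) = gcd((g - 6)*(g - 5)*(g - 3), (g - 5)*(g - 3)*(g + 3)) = g^2 - 8*g + 15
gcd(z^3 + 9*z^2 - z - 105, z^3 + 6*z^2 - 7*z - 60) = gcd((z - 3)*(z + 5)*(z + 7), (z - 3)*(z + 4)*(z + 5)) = z^2 + 2*z - 15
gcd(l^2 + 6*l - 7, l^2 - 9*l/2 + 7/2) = l - 1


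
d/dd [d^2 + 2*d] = 2*d + 2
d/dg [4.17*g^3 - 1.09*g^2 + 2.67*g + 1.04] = 12.51*g^2 - 2.18*g + 2.67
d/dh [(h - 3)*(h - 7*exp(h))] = h - (h - 3)*(7*exp(h) - 1) - 7*exp(h)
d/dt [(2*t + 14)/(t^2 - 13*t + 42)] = 2*(-t^2 - 14*t + 133)/(t^4 - 26*t^3 + 253*t^2 - 1092*t + 1764)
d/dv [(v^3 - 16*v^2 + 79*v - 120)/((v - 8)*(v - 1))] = (v^2 - 2*v - 7)/(v^2 - 2*v + 1)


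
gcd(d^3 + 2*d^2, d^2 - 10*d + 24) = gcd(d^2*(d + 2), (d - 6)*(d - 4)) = 1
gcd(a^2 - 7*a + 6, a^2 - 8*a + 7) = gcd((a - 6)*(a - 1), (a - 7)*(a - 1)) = a - 1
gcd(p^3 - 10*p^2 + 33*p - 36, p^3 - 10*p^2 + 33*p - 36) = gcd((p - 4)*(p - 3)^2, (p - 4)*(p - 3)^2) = p^3 - 10*p^2 + 33*p - 36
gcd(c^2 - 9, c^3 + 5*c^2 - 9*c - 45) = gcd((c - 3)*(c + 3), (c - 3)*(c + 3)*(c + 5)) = c^2 - 9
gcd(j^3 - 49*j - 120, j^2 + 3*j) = j + 3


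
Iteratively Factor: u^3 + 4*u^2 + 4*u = (u + 2)*(u^2 + 2*u) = u*(u + 2)*(u + 2)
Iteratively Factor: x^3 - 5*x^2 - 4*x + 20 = (x + 2)*(x^2 - 7*x + 10) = (x - 2)*(x + 2)*(x - 5)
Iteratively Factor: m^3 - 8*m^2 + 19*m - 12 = (m - 3)*(m^2 - 5*m + 4) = (m - 3)*(m - 1)*(m - 4)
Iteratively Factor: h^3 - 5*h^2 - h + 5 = (h + 1)*(h^2 - 6*h + 5) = (h - 5)*(h + 1)*(h - 1)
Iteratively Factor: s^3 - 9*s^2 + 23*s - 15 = (s - 5)*(s^2 - 4*s + 3) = (s - 5)*(s - 3)*(s - 1)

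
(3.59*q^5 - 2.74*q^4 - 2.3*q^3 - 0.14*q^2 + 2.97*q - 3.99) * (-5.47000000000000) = -19.6373*q^5 + 14.9878*q^4 + 12.581*q^3 + 0.7658*q^2 - 16.2459*q + 21.8253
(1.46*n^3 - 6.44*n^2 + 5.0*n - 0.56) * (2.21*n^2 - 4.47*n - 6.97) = 3.2266*n^5 - 20.7586*n^4 + 29.6606*n^3 + 21.2992*n^2 - 32.3468*n + 3.9032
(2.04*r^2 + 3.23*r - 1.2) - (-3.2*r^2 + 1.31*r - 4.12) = 5.24*r^2 + 1.92*r + 2.92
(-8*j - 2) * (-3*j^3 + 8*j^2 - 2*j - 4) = 24*j^4 - 58*j^3 + 36*j + 8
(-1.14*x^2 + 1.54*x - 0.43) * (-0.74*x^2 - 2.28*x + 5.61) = 0.8436*x^4 + 1.4596*x^3 - 9.5884*x^2 + 9.6198*x - 2.4123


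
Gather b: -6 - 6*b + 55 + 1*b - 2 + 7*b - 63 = 2*b - 16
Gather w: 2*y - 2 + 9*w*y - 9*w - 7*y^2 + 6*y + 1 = w*(9*y - 9) - 7*y^2 + 8*y - 1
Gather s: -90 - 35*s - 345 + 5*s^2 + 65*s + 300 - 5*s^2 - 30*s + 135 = 0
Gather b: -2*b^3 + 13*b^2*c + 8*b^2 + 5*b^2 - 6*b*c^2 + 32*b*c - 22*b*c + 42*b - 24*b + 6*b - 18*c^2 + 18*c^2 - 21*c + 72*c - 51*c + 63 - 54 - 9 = -2*b^3 + b^2*(13*c + 13) + b*(-6*c^2 + 10*c + 24)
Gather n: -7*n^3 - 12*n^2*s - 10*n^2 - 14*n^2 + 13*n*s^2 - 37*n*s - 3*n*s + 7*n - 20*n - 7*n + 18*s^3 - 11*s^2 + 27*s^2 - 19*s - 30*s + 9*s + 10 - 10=-7*n^3 + n^2*(-12*s - 24) + n*(13*s^2 - 40*s - 20) + 18*s^3 + 16*s^2 - 40*s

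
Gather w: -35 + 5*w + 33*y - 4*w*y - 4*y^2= w*(5 - 4*y) - 4*y^2 + 33*y - 35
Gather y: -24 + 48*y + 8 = 48*y - 16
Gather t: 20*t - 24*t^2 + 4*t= -24*t^2 + 24*t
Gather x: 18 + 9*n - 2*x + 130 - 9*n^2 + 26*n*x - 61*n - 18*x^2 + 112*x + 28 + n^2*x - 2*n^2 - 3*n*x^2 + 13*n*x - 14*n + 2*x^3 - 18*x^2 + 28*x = -11*n^2 - 66*n + 2*x^3 + x^2*(-3*n - 36) + x*(n^2 + 39*n + 138) + 176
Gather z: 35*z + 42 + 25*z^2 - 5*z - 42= 25*z^2 + 30*z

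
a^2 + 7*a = a*(a + 7)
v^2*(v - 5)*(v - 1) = v^4 - 6*v^3 + 5*v^2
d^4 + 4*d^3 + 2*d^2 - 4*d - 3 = (d - 1)*(d + 1)^2*(d + 3)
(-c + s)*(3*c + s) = -3*c^2 + 2*c*s + s^2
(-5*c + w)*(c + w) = -5*c^2 - 4*c*w + w^2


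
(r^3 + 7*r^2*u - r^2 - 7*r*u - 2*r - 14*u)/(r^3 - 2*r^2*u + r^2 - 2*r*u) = (r^2 + 7*r*u - 2*r - 14*u)/(r*(r - 2*u))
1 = 1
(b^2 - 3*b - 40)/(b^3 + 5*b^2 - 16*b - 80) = (b - 8)/(b^2 - 16)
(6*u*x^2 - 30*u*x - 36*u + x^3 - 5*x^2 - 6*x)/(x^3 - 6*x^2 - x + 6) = (6*u + x)/(x - 1)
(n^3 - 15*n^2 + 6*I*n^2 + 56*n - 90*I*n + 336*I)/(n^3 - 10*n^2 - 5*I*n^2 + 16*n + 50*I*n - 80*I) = (n^2 + n*(-7 + 6*I) - 42*I)/(n^2 - n*(2 + 5*I) + 10*I)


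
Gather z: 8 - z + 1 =9 - z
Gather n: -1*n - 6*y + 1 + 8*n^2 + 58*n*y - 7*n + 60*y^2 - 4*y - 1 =8*n^2 + n*(58*y - 8) + 60*y^2 - 10*y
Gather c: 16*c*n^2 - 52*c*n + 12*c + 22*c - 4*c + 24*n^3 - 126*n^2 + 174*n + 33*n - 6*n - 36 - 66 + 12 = c*(16*n^2 - 52*n + 30) + 24*n^3 - 126*n^2 + 201*n - 90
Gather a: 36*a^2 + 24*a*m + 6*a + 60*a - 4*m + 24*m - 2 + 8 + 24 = 36*a^2 + a*(24*m + 66) + 20*m + 30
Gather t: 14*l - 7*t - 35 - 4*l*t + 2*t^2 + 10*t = 14*l + 2*t^2 + t*(3 - 4*l) - 35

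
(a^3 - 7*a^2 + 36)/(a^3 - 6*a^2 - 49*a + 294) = (a^2 - a - 6)/(a^2 - 49)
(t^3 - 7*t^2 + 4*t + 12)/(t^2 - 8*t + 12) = t + 1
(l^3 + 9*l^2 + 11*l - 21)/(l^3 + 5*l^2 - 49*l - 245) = (l^2 + 2*l - 3)/(l^2 - 2*l - 35)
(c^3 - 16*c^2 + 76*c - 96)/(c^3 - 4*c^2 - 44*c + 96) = (c - 6)/(c + 6)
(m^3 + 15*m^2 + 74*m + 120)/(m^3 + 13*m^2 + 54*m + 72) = (m + 5)/(m + 3)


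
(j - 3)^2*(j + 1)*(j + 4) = j^4 - j^3 - 17*j^2 + 21*j + 36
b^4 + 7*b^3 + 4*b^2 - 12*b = b*(b - 1)*(b + 2)*(b + 6)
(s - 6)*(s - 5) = s^2 - 11*s + 30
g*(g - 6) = g^2 - 6*g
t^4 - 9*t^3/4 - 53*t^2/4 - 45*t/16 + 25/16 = (t - 5)*(t - 1/4)*(t + 1/2)*(t + 5/2)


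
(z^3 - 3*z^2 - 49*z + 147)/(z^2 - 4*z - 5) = (-z^3 + 3*z^2 + 49*z - 147)/(-z^2 + 4*z + 5)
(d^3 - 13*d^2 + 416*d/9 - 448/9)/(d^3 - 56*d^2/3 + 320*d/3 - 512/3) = (d - 7/3)/(d - 8)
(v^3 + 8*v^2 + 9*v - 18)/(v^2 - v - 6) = (-v^3 - 8*v^2 - 9*v + 18)/(-v^2 + v + 6)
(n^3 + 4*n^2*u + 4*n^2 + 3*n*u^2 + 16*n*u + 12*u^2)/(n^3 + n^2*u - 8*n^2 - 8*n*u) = (n^2 + 3*n*u + 4*n + 12*u)/(n*(n - 8))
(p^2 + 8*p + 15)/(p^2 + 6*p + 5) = (p + 3)/(p + 1)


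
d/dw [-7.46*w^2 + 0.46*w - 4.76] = 0.46 - 14.92*w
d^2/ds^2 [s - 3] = 0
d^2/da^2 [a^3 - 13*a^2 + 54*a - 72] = 6*a - 26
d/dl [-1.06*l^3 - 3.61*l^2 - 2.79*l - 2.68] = -3.18*l^2 - 7.22*l - 2.79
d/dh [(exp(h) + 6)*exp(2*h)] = 3*(exp(h) + 4)*exp(2*h)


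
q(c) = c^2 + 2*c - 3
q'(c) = 2*c + 2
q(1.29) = 1.24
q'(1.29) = 4.58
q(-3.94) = 4.64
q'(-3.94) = -5.88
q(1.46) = 2.05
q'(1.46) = 4.92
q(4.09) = 21.91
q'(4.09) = 10.18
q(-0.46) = -3.71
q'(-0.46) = 1.08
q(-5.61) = 17.25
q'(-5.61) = -9.22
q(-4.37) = 7.36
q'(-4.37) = -6.74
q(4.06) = 21.60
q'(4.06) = 10.12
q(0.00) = -3.00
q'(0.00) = 2.00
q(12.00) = 165.00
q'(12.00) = 26.00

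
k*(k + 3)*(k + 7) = k^3 + 10*k^2 + 21*k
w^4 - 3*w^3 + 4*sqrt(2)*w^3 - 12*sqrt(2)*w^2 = w^2*(w - 3)*(w + 4*sqrt(2))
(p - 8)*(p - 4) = p^2 - 12*p + 32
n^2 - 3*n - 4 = (n - 4)*(n + 1)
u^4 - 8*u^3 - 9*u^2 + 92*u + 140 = (u - 7)*(u - 5)*(u + 2)^2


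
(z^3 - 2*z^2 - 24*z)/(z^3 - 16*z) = (z - 6)/(z - 4)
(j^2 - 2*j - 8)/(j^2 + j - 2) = (j - 4)/(j - 1)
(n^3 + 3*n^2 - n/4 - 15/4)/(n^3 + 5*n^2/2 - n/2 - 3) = (n + 5/2)/(n + 2)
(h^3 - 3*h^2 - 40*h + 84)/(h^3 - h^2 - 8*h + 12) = (h^2 - h - 42)/(h^2 + h - 6)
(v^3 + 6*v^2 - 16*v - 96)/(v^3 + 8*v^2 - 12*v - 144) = (v + 4)/(v + 6)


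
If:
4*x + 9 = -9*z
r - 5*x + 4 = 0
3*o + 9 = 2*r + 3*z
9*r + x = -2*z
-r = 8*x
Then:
No Solution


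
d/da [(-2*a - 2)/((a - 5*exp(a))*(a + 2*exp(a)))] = 2*((a + 1)*(a - 5*exp(a))*(2*exp(a) + 1) - (a + 1)*(a + 2*exp(a))*(5*exp(a) - 1) - (a - 5*exp(a))*(a + 2*exp(a)))/((a - 5*exp(a))^2*(a + 2*exp(a))^2)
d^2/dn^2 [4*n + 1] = 0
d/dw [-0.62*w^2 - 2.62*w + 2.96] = -1.24*w - 2.62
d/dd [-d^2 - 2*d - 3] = -2*d - 2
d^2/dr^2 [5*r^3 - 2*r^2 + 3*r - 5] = 30*r - 4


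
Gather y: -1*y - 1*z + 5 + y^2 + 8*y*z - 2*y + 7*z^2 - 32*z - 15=y^2 + y*(8*z - 3) + 7*z^2 - 33*z - 10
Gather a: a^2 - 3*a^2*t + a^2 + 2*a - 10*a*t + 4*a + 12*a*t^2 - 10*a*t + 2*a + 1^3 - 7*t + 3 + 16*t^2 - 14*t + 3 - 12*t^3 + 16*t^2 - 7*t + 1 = a^2*(2 - 3*t) + a*(12*t^2 - 20*t + 8) - 12*t^3 + 32*t^2 - 28*t + 8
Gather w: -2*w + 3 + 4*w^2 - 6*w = 4*w^2 - 8*w + 3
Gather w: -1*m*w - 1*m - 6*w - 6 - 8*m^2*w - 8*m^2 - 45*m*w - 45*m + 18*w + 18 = -8*m^2 - 46*m + w*(-8*m^2 - 46*m + 12) + 12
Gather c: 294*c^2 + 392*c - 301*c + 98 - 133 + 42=294*c^2 + 91*c + 7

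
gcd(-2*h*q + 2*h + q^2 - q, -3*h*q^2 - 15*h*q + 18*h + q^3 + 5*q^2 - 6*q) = q - 1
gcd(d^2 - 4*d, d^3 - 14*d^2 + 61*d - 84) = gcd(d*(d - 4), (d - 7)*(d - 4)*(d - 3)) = d - 4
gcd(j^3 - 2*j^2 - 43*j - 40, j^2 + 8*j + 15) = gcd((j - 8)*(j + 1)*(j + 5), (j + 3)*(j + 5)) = j + 5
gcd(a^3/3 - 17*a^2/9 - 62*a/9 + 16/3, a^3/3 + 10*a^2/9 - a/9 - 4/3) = a + 3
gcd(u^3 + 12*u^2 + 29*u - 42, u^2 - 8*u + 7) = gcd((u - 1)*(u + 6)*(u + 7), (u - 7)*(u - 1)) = u - 1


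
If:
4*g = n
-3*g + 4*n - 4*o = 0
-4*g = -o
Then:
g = 0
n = 0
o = 0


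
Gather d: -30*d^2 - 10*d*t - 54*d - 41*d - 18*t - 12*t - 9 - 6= -30*d^2 + d*(-10*t - 95) - 30*t - 15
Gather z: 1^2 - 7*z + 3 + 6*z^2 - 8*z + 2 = 6*z^2 - 15*z + 6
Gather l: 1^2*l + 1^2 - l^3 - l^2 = -l^3 - l^2 + l + 1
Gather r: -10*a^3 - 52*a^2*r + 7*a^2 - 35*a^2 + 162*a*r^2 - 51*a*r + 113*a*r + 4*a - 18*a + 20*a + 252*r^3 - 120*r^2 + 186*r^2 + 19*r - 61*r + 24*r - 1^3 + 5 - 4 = -10*a^3 - 28*a^2 + 6*a + 252*r^3 + r^2*(162*a + 66) + r*(-52*a^2 + 62*a - 18)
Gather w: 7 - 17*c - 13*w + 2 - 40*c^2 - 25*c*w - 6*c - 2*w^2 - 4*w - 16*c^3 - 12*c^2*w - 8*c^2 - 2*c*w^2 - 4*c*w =-16*c^3 - 48*c^2 - 23*c + w^2*(-2*c - 2) + w*(-12*c^2 - 29*c - 17) + 9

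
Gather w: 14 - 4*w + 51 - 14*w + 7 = 72 - 18*w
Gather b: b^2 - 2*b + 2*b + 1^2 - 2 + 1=b^2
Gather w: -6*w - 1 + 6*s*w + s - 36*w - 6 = s + w*(6*s - 42) - 7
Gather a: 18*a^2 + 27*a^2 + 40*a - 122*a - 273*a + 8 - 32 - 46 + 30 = 45*a^2 - 355*a - 40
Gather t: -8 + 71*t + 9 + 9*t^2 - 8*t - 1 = 9*t^2 + 63*t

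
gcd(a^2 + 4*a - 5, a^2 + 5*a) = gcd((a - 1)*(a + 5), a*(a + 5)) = a + 5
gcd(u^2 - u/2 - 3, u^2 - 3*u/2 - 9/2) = u + 3/2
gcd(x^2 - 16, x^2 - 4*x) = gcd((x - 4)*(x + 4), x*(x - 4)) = x - 4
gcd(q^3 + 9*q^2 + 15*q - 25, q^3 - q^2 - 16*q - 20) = 1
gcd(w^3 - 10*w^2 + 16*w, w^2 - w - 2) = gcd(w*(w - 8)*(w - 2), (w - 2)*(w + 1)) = w - 2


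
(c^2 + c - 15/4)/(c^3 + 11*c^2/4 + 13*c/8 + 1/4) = 2*(4*c^2 + 4*c - 15)/(8*c^3 + 22*c^2 + 13*c + 2)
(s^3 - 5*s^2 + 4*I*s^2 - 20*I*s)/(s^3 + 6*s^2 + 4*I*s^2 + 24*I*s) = (s - 5)/(s + 6)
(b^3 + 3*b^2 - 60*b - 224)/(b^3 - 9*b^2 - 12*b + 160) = (b + 7)/(b - 5)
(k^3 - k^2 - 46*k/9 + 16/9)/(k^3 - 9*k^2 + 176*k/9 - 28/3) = (9*k^3 - 9*k^2 - 46*k + 16)/(9*k^3 - 81*k^2 + 176*k - 84)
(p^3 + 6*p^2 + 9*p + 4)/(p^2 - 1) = (p^2 + 5*p + 4)/(p - 1)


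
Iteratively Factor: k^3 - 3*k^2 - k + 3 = (k + 1)*(k^2 - 4*k + 3) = (k - 1)*(k + 1)*(k - 3)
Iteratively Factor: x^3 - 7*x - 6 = (x - 3)*(x^2 + 3*x + 2) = (x - 3)*(x + 1)*(x + 2)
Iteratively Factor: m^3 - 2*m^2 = (m)*(m^2 - 2*m) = m^2*(m - 2)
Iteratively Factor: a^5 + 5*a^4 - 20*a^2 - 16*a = (a + 2)*(a^4 + 3*a^3 - 6*a^2 - 8*a) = (a - 2)*(a + 2)*(a^3 + 5*a^2 + 4*a) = (a - 2)*(a + 2)*(a + 4)*(a^2 + a) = (a - 2)*(a + 1)*(a + 2)*(a + 4)*(a)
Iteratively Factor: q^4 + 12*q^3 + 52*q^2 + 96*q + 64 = (q + 2)*(q^3 + 10*q^2 + 32*q + 32) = (q + 2)*(q + 4)*(q^2 + 6*q + 8) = (q + 2)*(q + 4)^2*(q + 2)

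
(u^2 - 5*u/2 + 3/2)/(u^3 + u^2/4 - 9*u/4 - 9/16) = 8*(u - 1)/(8*u^2 + 14*u + 3)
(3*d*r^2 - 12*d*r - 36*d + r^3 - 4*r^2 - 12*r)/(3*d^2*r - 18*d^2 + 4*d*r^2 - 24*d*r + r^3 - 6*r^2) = (r + 2)/(d + r)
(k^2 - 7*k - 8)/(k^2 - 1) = (k - 8)/(k - 1)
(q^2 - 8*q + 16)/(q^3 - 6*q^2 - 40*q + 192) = (q - 4)/(q^2 - 2*q - 48)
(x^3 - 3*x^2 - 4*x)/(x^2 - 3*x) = (x^2 - 3*x - 4)/(x - 3)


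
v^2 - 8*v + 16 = (v - 4)^2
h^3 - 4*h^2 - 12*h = h*(h - 6)*(h + 2)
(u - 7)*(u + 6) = u^2 - u - 42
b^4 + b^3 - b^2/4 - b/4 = b*(b - 1/2)*(b + 1/2)*(b + 1)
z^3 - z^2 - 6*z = z*(z - 3)*(z + 2)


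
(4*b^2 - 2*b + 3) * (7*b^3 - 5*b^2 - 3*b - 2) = 28*b^5 - 34*b^4 + 19*b^3 - 17*b^2 - 5*b - 6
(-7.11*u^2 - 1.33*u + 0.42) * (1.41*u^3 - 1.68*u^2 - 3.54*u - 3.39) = -10.0251*u^5 + 10.0695*u^4 + 27.996*u^3 + 28.1055*u^2 + 3.0219*u - 1.4238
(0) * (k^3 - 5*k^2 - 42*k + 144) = 0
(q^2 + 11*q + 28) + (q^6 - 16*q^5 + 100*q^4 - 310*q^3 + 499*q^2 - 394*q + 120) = q^6 - 16*q^5 + 100*q^4 - 310*q^3 + 500*q^2 - 383*q + 148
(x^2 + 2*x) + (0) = x^2 + 2*x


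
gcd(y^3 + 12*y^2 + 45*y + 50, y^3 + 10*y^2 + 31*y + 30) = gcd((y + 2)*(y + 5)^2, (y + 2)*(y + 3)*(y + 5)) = y^2 + 7*y + 10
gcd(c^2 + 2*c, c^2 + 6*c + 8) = c + 2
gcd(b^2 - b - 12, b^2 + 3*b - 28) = b - 4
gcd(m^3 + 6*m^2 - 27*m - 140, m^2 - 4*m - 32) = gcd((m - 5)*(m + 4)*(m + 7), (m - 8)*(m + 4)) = m + 4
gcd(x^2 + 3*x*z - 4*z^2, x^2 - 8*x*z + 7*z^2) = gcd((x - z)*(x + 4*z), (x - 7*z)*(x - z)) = x - z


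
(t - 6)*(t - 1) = t^2 - 7*t + 6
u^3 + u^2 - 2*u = u*(u - 1)*(u + 2)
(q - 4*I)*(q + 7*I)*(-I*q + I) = -I*q^3 + 3*q^2 + I*q^2 - 3*q - 28*I*q + 28*I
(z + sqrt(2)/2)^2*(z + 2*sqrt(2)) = z^3 + 3*sqrt(2)*z^2 + 9*z/2 + sqrt(2)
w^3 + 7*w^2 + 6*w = w*(w + 1)*(w + 6)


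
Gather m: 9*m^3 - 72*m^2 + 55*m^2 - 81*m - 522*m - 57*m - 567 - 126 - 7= 9*m^3 - 17*m^2 - 660*m - 700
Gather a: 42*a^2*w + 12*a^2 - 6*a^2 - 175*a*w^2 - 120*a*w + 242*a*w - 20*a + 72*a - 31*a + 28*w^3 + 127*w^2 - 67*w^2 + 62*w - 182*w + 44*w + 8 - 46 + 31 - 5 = a^2*(42*w + 6) + a*(-175*w^2 + 122*w + 21) + 28*w^3 + 60*w^2 - 76*w - 12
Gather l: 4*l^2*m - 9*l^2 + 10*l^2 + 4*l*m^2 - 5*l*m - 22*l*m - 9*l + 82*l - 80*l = l^2*(4*m + 1) + l*(4*m^2 - 27*m - 7)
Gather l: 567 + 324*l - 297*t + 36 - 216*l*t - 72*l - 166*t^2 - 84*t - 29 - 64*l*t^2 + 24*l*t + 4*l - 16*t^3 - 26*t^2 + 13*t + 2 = l*(-64*t^2 - 192*t + 256) - 16*t^3 - 192*t^2 - 368*t + 576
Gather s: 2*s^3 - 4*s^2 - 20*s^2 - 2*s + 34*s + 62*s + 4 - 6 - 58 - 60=2*s^3 - 24*s^2 + 94*s - 120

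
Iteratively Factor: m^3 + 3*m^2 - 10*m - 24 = (m - 3)*(m^2 + 6*m + 8) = (m - 3)*(m + 2)*(m + 4)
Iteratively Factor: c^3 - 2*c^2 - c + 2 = (c + 1)*(c^2 - 3*c + 2) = (c - 2)*(c + 1)*(c - 1)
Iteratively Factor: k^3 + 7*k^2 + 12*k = (k + 3)*(k^2 + 4*k) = k*(k + 3)*(k + 4)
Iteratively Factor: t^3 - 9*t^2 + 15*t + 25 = (t - 5)*(t^2 - 4*t - 5) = (t - 5)*(t + 1)*(t - 5)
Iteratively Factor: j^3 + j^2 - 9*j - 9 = (j - 3)*(j^2 + 4*j + 3) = (j - 3)*(j + 3)*(j + 1)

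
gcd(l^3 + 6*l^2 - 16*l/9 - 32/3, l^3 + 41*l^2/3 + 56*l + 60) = l + 6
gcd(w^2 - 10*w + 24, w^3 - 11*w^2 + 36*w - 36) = w - 6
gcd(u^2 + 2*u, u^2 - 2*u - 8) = u + 2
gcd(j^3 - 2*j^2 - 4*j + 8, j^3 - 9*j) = 1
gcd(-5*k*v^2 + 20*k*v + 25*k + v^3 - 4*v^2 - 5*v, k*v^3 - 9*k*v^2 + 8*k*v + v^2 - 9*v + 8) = 1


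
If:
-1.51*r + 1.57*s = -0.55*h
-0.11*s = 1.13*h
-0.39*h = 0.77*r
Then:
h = 0.00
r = 0.00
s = 0.00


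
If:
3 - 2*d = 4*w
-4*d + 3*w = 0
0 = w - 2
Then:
No Solution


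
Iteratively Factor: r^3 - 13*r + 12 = (r - 1)*(r^2 + r - 12) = (r - 1)*(r + 4)*(r - 3)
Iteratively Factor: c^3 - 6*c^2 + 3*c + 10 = (c + 1)*(c^2 - 7*c + 10) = (c - 5)*(c + 1)*(c - 2)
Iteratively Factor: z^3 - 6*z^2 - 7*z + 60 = (z - 5)*(z^2 - z - 12) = (z - 5)*(z - 4)*(z + 3)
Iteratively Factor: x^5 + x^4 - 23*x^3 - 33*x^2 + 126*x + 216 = (x + 2)*(x^4 - x^3 - 21*x^2 + 9*x + 108) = (x + 2)*(x + 3)*(x^3 - 4*x^2 - 9*x + 36) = (x - 4)*(x + 2)*(x + 3)*(x^2 - 9) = (x - 4)*(x - 3)*(x + 2)*(x + 3)*(x + 3)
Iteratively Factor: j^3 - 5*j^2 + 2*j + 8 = (j - 4)*(j^2 - j - 2) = (j - 4)*(j + 1)*(j - 2)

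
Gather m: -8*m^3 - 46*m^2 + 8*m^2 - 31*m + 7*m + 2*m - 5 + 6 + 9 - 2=-8*m^3 - 38*m^2 - 22*m + 8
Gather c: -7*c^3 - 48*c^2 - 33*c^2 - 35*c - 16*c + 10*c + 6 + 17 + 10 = -7*c^3 - 81*c^2 - 41*c + 33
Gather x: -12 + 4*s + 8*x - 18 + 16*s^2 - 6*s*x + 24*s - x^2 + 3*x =16*s^2 + 28*s - x^2 + x*(11 - 6*s) - 30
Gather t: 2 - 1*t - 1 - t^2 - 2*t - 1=-t^2 - 3*t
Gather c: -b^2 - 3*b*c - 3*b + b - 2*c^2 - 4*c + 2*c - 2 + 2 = -b^2 - 2*b - 2*c^2 + c*(-3*b - 2)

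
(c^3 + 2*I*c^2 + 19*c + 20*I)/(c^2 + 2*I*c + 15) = (c^2 - 3*I*c + 4)/(c - 3*I)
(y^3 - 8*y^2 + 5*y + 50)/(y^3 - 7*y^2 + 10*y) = (y^2 - 3*y - 10)/(y*(y - 2))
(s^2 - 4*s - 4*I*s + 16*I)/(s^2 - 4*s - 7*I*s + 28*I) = (s - 4*I)/(s - 7*I)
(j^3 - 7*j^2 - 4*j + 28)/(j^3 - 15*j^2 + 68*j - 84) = (j + 2)/(j - 6)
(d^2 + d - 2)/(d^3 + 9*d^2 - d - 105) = (d^2 + d - 2)/(d^3 + 9*d^2 - d - 105)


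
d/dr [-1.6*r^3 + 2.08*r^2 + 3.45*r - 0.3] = -4.8*r^2 + 4.16*r + 3.45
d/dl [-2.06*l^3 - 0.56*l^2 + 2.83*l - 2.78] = -6.18*l^2 - 1.12*l + 2.83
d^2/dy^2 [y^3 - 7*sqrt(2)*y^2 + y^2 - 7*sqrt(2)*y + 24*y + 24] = 6*y - 14*sqrt(2) + 2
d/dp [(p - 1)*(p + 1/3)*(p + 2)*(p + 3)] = 4*p^3 + 13*p^2 + 14*p/3 - 17/3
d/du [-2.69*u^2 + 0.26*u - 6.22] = 0.26 - 5.38*u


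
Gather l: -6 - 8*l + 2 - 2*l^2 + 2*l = -2*l^2 - 6*l - 4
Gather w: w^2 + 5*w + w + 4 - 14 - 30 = w^2 + 6*w - 40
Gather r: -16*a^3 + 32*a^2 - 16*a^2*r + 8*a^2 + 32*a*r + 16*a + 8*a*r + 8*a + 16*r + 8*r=-16*a^3 + 40*a^2 + 24*a + r*(-16*a^2 + 40*a + 24)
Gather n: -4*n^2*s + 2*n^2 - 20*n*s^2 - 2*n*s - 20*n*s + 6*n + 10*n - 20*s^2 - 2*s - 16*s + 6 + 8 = n^2*(2 - 4*s) + n*(-20*s^2 - 22*s + 16) - 20*s^2 - 18*s + 14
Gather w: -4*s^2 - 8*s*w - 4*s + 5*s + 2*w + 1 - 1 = -4*s^2 + s + w*(2 - 8*s)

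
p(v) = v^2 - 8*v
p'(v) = 2*v - 8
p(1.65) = -10.48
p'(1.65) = -4.70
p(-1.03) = 9.30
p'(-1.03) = -10.06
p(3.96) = -16.00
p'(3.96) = -0.08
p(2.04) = -12.16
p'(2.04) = -3.92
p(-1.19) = 10.94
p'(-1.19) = -10.38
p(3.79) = -15.96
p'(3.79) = -0.42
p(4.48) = -15.77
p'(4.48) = 0.96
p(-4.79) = 61.26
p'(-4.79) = -17.58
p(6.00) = -12.00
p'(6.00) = 4.00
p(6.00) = -12.00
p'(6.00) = 4.00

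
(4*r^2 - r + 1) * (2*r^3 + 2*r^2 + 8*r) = 8*r^5 + 6*r^4 + 32*r^3 - 6*r^2 + 8*r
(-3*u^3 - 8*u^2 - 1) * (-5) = 15*u^3 + 40*u^2 + 5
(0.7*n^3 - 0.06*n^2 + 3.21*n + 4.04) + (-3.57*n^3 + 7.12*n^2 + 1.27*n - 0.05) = -2.87*n^3 + 7.06*n^2 + 4.48*n + 3.99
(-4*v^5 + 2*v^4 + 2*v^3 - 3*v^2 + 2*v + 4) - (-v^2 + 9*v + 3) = -4*v^5 + 2*v^4 + 2*v^3 - 2*v^2 - 7*v + 1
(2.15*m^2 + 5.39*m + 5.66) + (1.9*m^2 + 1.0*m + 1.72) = 4.05*m^2 + 6.39*m + 7.38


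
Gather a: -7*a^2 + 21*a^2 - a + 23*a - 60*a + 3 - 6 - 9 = 14*a^2 - 38*a - 12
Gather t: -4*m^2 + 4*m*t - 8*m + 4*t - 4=-4*m^2 - 8*m + t*(4*m + 4) - 4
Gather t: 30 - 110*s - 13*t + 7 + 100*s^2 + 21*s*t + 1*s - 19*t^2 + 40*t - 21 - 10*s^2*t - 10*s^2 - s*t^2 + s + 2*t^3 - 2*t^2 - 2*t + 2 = 90*s^2 - 108*s + 2*t^3 + t^2*(-s - 21) + t*(-10*s^2 + 21*s + 25) + 18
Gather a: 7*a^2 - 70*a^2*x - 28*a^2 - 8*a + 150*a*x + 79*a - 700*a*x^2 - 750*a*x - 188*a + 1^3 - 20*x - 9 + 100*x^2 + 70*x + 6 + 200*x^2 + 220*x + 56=a^2*(-70*x - 21) + a*(-700*x^2 - 600*x - 117) + 300*x^2 + 270*x + 54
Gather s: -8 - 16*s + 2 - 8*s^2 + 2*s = -8*s^2 - 14*s - 6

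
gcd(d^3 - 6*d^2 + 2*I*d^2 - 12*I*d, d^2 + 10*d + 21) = 1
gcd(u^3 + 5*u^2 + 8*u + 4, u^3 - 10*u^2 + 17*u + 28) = u + 1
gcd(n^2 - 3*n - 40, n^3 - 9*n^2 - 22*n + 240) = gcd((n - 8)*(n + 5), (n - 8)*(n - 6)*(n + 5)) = n^2 - 3*n - 40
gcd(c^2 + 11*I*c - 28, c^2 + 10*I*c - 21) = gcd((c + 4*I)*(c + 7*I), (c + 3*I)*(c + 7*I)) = c + 7*I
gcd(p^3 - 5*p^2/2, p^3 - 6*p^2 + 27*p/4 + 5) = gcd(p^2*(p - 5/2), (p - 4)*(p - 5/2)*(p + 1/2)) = p - 5/2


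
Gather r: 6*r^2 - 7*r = 6*r^2 - 7*r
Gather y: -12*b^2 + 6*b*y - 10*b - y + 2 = -12*b^2 - 10*b + y*(6*b - 1) + 2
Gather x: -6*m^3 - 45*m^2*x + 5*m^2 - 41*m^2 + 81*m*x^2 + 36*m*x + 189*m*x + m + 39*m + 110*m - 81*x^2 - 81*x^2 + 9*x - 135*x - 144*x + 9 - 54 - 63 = -6*m^3 - 36*m^2 + 150*m + x^2*(81*m - 162) + x*(-45*m^2 + 225*m - 270) - 108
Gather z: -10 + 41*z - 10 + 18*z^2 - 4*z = 18*z^2 + 37*z - 20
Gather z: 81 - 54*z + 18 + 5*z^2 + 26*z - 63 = 5*z^2 - 28*z + 36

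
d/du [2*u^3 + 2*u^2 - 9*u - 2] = 6*u^2 + 4*u - 9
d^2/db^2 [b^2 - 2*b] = 2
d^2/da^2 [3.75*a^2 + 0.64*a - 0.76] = 7.50000000000000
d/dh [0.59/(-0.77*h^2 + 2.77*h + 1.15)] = (0.9086*h - 1.6343)/(-0.77*h^2 + 2.77*h + 1.15)^2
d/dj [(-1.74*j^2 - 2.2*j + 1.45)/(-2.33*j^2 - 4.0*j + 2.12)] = (1.834*j^2 - 0.6206*j + 1.136)/(5.4289*j^4 + 18.64*j^3 + 6.1208*j^2 - 16.96*j + 4.4944)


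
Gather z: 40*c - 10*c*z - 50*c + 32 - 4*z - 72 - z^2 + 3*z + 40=-10*c - z^2 + z*(-10*c - 1)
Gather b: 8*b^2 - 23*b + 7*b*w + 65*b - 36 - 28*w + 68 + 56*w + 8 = 8*b^2 + b*(7*w + 42) + 28*w + 40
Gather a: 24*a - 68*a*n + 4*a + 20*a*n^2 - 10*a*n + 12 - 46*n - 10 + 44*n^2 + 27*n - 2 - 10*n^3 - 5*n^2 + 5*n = a*(20*n^2 - 78*n + 28) - 10*n^3 + 39*n^2 - 14*n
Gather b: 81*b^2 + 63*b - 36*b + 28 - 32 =81*b^2 + 27*b - 4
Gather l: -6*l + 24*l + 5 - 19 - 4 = 18*l - 18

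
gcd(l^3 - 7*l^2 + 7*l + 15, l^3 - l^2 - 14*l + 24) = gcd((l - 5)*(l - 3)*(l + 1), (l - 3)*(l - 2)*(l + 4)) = l - 3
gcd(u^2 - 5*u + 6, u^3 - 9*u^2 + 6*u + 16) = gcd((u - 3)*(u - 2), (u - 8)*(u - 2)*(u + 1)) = u - 2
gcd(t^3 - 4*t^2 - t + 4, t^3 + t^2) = t + 1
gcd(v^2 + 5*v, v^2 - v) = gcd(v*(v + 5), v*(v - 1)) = v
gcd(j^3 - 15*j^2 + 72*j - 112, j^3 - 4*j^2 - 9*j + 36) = j - 4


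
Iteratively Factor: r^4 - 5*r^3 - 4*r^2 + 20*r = (r - 2)*(r^3 - 3*r^2 - 10*r) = (r - 2)*(r + 2)*(r^2 - 5*r) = r*(r - 2)*(r + 2)*(r - 5)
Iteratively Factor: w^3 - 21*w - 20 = (w + 1)*(w^2 - w - 20) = (w + 1)*(w + 4)*(w - 5)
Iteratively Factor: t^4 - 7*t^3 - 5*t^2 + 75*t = (t - 5)*(t^3 - 2*t^2 - 15*t) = (t - 5)^2*(t^2 + 3*t) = t*(t - 5)^2*(t + 3)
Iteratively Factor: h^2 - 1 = (h + 1)*(h - 1)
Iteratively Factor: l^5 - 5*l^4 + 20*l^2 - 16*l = (l + 2)*(l^4 - 7*l^3 + 14*l^2 - 8*l) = (l - 1)*(l + 2)*(l^3 - 6*l^2 + 8*l) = (l - 4)*(l - 1)*(l + 2)*(l^2 - 2*l) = (l - 4)*(l - 2)*(l - 1)*(l + 2)*(l)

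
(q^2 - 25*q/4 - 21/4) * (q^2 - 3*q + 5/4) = q^4 - 37*q^3/4 + 59*q^2/4 + 127*q/16 - 105/16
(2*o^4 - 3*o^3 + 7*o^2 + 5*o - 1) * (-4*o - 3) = -8*o^5 + 6*o^4 - 19*o^3 - 41*o^2 - 11*o + 3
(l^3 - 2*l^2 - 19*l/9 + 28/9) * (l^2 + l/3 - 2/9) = l^5 - 5*l^4/3 - 3*l^3 + 77*l^2/27 + 122*l/81 - 56/81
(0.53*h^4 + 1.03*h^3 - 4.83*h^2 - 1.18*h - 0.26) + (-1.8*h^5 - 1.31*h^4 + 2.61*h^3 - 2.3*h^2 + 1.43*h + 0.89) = -1.8*h^5 - 0.78*h^4 + 3.64*h^3 - 7.13*h^2 + 0.25*h + 0.63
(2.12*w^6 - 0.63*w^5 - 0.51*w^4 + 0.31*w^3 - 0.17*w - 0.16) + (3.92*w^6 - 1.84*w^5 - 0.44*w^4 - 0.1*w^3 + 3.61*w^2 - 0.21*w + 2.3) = 6.04*w^6 - 2.47*w^5 - 0.95*w^4 + 0.21*w^3 + 3.61*w^2 - 0.38*w + 2.14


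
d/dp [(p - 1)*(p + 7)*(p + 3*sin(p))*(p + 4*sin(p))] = (p - 1)*(p + 7)*(p + 3*sin(p))*(4*cos(p) + 1) + (p - 1)*(p + 7)*(p + 4*sin(p))*(3*cos(p) + 1) + (p - 1)*(p + 3*sin(p))*(p + 4*sin(p)) + (p + 7)*(p + 3*sin(p))*(p + 4*sin(p))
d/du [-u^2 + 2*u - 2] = 2 - 2*u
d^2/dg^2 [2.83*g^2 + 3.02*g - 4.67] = 5.66000000000000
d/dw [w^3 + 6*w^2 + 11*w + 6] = 3*w^2 + 12*w + 11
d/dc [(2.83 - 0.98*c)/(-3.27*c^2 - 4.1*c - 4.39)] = (-3.2046*c^2 + 18.5082*c + 15.9052)/(10.6929*c^4 + 26.814*c^3 + 45.5206*c^2 + 35.998*c + 19.2721)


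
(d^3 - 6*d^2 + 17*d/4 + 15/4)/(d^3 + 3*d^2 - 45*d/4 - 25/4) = (2*d^2 - 13*d + 15)/(2*d^2 + 5*d - 25)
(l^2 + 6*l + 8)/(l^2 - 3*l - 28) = (l + 2)/(l - 7)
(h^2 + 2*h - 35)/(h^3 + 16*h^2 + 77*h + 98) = (h - 5)/(h^2 + 9*h + 14)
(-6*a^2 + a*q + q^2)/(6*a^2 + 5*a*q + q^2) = (-2*a + q)/(2*a + q)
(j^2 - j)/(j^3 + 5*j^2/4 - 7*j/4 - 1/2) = 4*j/(4*j^2 + 9*j + 2)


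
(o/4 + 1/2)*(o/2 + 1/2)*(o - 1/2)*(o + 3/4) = o^4/8 + 13*o^3/32 + 19*o^2/64 - 5*o/64 - 3/32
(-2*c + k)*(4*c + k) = -8*c^2 + 2*c*k + k^2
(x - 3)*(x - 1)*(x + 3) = x^3 - x^2 - 9*x + 9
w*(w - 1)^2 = w^3 - 2*w^2 + w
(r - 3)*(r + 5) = r^2 + 2*r - 15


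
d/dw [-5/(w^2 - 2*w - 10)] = 10*(w - 1)/(-w^2 + 2*w + 10)^2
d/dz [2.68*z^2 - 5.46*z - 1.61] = 5.36*z - 5.46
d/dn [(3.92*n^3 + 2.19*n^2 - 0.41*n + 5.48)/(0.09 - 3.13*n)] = (-24.5392*n^3 - 5.7963*n^2 + 0.3942*n + 17.1155)/(9.7969*n^2 - 0.5634*n + 0.0081)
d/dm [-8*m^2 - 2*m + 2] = -16*m - 2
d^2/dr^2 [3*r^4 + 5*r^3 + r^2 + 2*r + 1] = 36*r^2 + 30*r + 2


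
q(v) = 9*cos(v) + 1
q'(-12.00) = -4.83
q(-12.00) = 8.59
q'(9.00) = -3.71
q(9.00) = -7.20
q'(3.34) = 1.77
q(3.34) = -7.82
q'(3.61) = 4.06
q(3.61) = -7.03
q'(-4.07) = -7.21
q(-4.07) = -4.39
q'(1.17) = -8.29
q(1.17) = 4.51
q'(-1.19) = 8.36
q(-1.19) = 4.34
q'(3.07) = -0.64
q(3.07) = -7.98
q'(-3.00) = 1.27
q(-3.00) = -7.91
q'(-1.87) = 8.60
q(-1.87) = -1.65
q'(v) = -9*sin(v)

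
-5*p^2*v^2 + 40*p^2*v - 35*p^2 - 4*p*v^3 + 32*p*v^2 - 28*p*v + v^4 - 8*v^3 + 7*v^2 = (-5*p + v)*(p + v)*(v - 7)*(v - 1)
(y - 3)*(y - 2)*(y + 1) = y^3 - 4*y^2 + y + 6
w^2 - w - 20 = (w - 5)*(w + 4)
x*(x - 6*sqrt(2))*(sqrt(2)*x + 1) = sqrt(2)*x^3 - 11*x^2 - 6*sqrt(2)*x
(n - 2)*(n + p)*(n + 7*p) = n^3 + 8*n^2*p - 2*n^2 + 7*n*p^2 - 16*n*p - 14*p^2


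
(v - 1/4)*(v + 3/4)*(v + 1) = v^3 + 3*v^2/2 + 5*v/16 - 3/16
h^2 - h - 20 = (h - 5)*(h + 4)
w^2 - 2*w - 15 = (w - 5)*(w + 3)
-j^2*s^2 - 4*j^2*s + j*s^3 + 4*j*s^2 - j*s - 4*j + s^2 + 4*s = (-j + s)*(s + 4)*(j*s + 1)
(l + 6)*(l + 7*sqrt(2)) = l^2 + 6*l + 7*sqrt(2)*l + 42*sqrt(2)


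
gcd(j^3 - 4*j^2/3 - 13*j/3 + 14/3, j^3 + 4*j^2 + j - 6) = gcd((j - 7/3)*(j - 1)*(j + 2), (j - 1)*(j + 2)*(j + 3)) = j^2 + j - 2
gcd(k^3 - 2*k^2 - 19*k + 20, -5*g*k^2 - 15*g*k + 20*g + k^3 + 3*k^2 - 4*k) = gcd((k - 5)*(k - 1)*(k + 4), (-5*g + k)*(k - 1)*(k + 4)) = k^2 + 3*k - 4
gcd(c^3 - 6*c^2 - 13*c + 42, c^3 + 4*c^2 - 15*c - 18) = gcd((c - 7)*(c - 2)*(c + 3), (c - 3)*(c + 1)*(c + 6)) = 1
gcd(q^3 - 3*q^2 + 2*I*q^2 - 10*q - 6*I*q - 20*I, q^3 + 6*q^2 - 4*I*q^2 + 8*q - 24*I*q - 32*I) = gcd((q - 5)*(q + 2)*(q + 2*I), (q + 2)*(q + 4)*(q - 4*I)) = q + 2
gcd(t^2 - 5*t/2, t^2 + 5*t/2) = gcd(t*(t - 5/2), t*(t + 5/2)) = t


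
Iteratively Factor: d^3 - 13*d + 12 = (d - 3)*(d^2 + 3*d - 4) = (d - 3)*(d + 4)*(d - 1)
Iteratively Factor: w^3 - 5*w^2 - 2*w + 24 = (w + 2)*(w^2 - 7*w + 12) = (w - 3)*(w + 2)*(w - 4)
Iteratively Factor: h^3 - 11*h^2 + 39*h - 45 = (h - 3)*(h^2 - 8*h + 15) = (h - 5)*(h - 3)*(h - 3)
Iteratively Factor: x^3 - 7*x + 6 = (x - 1)*(x^2 + x - 6) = (x - 1)*(x + 3)*(x - 2)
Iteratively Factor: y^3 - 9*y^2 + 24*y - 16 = (y - 4)*(y^2 - 5*y + 4) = (y - 4)^2*(y - 1)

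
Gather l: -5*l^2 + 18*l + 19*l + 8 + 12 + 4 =-5*l^2 + 37*l + 24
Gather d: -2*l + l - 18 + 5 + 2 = -l - 11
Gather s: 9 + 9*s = 9*s + 9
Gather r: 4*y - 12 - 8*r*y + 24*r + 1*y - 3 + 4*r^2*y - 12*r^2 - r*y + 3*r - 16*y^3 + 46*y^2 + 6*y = r^2*(4*y - 12) + r*(27 - 9*y) - 16*y^3 + 46*y^2 + 11*y - 15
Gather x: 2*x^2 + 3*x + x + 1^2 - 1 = 2*x^2 + 4*x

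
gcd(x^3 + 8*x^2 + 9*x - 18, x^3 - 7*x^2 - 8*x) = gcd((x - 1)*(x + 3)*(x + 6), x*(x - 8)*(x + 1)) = 1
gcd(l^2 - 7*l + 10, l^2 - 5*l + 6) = l - 2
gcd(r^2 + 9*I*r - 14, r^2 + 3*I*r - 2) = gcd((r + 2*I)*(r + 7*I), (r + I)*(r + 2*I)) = r + 2*I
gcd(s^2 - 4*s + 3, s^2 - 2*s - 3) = s - 3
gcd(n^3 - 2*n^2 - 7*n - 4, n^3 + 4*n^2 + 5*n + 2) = n^2 + 2*n + 1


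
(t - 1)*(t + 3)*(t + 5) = t^3 + 7*t^2 + 7*t - 15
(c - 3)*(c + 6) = c^2 + 3*c - 18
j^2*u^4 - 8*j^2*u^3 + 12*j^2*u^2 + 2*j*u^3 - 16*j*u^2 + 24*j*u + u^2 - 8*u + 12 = (u - 6)*(u - 2)*(j*u + 1)^2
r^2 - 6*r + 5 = (r - 5)*(r - 1)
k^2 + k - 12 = (k - 3)*(k + 4)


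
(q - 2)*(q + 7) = q^2 + 5*q - 14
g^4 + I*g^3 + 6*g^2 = g^2*(g - 2*I)*(g + 3*I)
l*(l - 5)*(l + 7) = l^3 + 2*l^2 - 35*l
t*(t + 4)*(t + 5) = t^3 + 9*t^2 + 20*t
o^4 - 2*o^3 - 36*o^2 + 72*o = o*(o - 6)*(o - 2)*(o + 6)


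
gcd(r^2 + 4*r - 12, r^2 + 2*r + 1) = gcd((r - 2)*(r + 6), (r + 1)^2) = 1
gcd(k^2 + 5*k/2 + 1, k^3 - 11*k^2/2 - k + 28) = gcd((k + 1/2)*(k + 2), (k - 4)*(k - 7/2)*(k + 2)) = k + 2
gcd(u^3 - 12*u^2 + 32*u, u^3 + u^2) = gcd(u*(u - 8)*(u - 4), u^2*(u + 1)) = u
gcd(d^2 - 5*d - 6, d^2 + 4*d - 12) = 1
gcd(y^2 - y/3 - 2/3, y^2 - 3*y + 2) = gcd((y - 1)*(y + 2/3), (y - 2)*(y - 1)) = y - 1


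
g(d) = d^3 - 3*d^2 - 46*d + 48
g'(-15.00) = 719.00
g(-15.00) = -3312.00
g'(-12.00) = 458.00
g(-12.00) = -1560.00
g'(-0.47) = -42.52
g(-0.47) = 68.85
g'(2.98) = -37.24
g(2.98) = -89.26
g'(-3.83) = 20.99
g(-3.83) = 123.99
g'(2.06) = -45.63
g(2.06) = -50.75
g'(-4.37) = 37.51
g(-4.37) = 108.28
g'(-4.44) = 39.78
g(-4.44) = 105.57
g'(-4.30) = 35.27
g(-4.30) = 110.82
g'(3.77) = -25.98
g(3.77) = -114.48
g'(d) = 3*d^2 - 6*d - 46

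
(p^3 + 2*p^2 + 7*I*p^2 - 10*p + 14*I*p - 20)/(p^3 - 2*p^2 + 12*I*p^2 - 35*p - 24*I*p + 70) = (p^2 + 2*p*(1 + I) + 4*I)/(p^2 + p*(-2 + 7*I) - 14*I)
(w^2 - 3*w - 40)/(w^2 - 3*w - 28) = (-w^2 + 3*w + 40)/(-w^2 + 3*w + 28)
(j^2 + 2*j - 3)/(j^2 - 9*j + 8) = (j + 3)/(j - 8)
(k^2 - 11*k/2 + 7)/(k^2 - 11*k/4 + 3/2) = 2*(2*k - 7)/(4*k - 3)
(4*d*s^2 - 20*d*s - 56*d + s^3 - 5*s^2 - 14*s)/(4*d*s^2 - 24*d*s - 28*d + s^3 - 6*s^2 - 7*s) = (s + 2)/(s + 1)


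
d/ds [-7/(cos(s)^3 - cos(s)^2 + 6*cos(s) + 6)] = 7*(-3*cos(s)^2 + 2*cos(s) - 6)*sin(s)/(cos(s)^3 - cos(s)^2 + 6*cos(s) + 6)^2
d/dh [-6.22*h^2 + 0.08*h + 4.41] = 0.08 - 12.44*h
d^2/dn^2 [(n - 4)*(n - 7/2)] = 2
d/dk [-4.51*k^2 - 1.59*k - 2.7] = -9.02*k - 1.59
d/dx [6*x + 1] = 6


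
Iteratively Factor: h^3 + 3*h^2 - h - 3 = (h + 1)*(h^2 + 2*h - 3) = (h - 1)*(h + 1)*(h + 3)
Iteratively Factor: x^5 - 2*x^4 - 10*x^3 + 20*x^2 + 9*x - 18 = (x - 3)*(x^4 + x^3 - 7*x^2 - x + 6) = (x - 3)*(x - 2)*(x^3 + 3*x^2 - x - 3) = (x - 3)*(x - 2)*(x - 1)*(x^2 + 4*x + 3) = (x - 3)*(x - 2)*(x - 1)*(x + 3)*(x + 1)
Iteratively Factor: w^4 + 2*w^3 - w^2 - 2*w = (w + 2)*(w^3 - w) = (w + 1)*(w + 2)*(w^2 - w) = (w - 1)*(w + 1)*(w + 2)*(w)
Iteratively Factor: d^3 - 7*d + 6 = (d + 3)*(d^2 - 3*d + 2) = (d - 2)*(d + 3)*(d - 1)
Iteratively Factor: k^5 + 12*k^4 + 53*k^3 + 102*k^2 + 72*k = (k)*(k^4 + 12*k^3 + 53*k^2 + 102*k + 72) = k*(k + 3)*(k^3 + 9*k^2 + 26*k + 24) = k*(k + 2)*(k + 3)*(k^2 + 7*k + 12) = k*(k + 2)*(k + 3)*(k + 4)*(k + 3)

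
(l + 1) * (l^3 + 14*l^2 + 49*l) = l^4 + 15*l^3 + 63*l^2 + 49*l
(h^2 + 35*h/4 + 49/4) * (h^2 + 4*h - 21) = h^4 + 51*h^3/4 + 105*h^2/4 - 539*h/4 - 1029/4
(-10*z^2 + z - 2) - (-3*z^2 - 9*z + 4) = -7*z^2 + 10*z - 6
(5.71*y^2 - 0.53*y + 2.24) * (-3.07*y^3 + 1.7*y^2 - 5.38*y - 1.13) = -17.5297*y^5 + 11.3341*y^4 - 38.4976*y^3 + 0.207100000000001*y^2 - 11.4523*y - 2.5312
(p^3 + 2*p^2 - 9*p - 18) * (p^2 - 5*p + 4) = p^5 - 3*p^4 - 15*p^3 + 35*p^2 + 54*p - 72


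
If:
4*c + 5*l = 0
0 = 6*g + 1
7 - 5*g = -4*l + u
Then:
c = 235/96 - 5*u/16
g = -1/6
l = u/4 - 47/24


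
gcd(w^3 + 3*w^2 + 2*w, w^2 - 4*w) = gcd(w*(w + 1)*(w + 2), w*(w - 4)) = w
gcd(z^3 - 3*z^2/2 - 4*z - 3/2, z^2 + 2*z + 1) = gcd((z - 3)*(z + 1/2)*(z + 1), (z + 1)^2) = z + 1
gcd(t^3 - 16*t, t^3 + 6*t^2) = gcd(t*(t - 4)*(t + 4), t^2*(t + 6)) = t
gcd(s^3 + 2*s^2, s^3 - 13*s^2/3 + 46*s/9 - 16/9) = 1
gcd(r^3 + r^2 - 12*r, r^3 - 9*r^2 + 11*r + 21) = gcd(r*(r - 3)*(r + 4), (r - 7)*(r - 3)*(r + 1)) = r - 3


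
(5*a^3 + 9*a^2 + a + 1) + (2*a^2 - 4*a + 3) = 5*a^3 + 11*a^2 - 3*a + 4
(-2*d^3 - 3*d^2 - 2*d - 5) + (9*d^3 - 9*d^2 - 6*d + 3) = 7*d^3 - 12*d^2 - 8*d - 2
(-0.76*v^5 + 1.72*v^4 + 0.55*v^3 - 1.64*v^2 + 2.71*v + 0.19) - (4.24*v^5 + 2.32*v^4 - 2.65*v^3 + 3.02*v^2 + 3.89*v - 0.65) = -5.0*v^5 - 0.6*v^4 + 3.2*v^3 - 4.66*v^2 - 1.18*v + 0.84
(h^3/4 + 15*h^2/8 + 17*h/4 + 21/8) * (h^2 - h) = h^5/4 + 13*h^4/8 + 19*h^3/8 - 13*h^2/8 - 21*h/8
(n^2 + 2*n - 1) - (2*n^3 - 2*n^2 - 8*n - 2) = -2*n^3 + 3*n^2 + 10*n + 1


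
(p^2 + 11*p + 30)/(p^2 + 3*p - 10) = (p + 6)/(p - 2)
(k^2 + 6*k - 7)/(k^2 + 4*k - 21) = (k - 1)/(k - 3)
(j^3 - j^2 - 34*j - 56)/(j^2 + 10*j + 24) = (j^2 - 5*j - 14)/(j + 6)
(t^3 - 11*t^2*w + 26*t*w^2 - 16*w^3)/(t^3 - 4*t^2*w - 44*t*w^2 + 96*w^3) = (t - w)/(t + 6*w)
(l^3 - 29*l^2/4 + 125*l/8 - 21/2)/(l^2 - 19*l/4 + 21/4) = (l^2 - 11*l/2 + 6)/(l - 3)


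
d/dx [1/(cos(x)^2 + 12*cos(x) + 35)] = 2*(cos(x) + 6)*sin(x)/(cos(x)^2 + 12*cos(x) + 35)^2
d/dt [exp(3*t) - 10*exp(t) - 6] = (3*exp(2*t) - 10)*exp(t)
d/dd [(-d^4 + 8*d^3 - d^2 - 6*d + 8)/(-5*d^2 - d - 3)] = (10*d^5 - 37*d^4 - 4*d^3 - 101*d^2 + 86*d + 26)/(25*d^4 + 10*d^3 + 31*d^2 + 6*d + 9)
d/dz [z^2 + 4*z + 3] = 2*z + 4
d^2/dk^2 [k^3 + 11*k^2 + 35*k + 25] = 6*k + 22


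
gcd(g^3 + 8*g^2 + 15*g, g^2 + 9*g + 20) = g + 5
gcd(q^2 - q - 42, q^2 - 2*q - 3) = 1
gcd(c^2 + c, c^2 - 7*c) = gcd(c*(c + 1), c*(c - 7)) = c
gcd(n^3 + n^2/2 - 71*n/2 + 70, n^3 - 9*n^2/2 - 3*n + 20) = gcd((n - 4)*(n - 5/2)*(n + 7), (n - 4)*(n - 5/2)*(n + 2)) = n^2 - 13*n/2 + 10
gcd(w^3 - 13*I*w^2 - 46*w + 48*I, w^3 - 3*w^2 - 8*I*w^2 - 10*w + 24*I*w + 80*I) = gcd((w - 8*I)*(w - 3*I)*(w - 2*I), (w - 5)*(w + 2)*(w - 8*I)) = w - 8*I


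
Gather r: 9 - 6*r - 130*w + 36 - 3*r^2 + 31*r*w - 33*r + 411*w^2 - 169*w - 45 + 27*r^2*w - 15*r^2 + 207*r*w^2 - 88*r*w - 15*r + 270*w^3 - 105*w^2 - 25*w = r^2*(27*w - 18) + r*(207*w^2 - 57*w - 54) + 270*w^3 + 306*w^2 - 324*w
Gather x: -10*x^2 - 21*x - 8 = -10*x^2 - 21*x - 8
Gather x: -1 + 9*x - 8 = 9*x - 9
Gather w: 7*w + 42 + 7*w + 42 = 14*w + 84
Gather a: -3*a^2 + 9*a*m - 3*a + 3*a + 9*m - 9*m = -3*a^2 + 9*a*m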